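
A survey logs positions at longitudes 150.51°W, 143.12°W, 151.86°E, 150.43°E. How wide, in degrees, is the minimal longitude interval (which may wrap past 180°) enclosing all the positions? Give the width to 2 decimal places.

66.45°

Sort the longitudes: -150.51°, -143.12°, +150.43°, +151.86°.
Eastward gaps between consecutive values (wrapping around): 7.39°, 293.55°, 1.43°, 57.63°.
Largest gap = 293.55° ⇒ minimal covering band is its complement: 360° − 293.55° = 66.45°.
Band runs from +150.43° eastward to -143.12°, crossing the antimeridian.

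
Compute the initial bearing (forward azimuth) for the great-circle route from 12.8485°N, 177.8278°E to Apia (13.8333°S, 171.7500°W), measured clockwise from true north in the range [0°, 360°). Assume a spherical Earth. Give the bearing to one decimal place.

Δλ = -171.7500 − 177.8278 = -349.5778°; wrapped into (−180°, 180°]: 10.4222°.
θ = atan2( sin Δλ · cos φ₂ , cos φ₁ · sin φ₂ − sin φ₁ · cos φ₂ · cos Δλ )
  = atan2(0.17565, -0.44547) = 158.480° → normalised to [0°, 360°): 158.480°.

158.5°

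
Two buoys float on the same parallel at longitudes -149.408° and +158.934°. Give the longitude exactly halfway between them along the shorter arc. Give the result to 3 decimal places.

Signed shortest Δλ from -149.408° to +158.934° is -51.658°.
Midpoint longitude = -149.408° + (-51.658°)/2 = -149.408° − 25.829° = -175.237°.
(The naïve average (-149.408 + +158.934)/2 = 4.763° is on the wrong side of the globe.)

-175.237°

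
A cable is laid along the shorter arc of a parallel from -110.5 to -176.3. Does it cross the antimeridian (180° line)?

No

Signed shortest Δλ = ((-176.3 − -110.5 + 180) mod 360) − 180 = -65.8°.
Going west by 65.8° from -110.5° reaches -176.3° without touching 180°.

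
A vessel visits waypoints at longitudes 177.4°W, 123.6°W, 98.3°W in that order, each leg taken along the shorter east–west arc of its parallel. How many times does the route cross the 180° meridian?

Leg 1: -177.4° → -123.6°, shortest Δλ = 53.8° (east) — does not cross 180°.
Leg 2: -123.6° → -98.3°, shortest Δλ = 25.3° (east) — does not cross 180°.
Total crossings: 0.

0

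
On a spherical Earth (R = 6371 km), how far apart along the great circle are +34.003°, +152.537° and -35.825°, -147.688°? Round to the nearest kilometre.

Δλ = -147.688 − 152.537 = -300.225°; wrapped into (−180°, 180°]: 59.775°.
Δφ = -35.825 − 34.003 = -69.828°.
a = sin²(Δφ/2) + cos φ₁ · cos φ₂ · sin²(Δλ/2) = 0.494480.
c = 2·atan2(√a, √(1−a)) = 1.55976 rad → d = 6371·c ≈ 9937.21 km.

9937 km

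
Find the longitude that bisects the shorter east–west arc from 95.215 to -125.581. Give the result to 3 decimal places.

Signed shortest Δλ from +95.215° to -125.581° is +139.204°.
Midpoint longitude = +95.215° + (+139.204°)/2 = +95.215° + 69.602° = +164.817°.
(The naïve average (+95.215 + -125.581)/2 = -15.183° is on the wrong side of the globe.)

+164.817°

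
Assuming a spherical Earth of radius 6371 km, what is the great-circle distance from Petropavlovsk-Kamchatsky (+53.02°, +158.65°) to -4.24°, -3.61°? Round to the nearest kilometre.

14353 km

Δλ = -3.61 − 158.65 = -162.26°.
Δφ = -4.24 − 53.02 = -57.26°.
a = sin²(Δφ/2) + cos φ₁ · cos φ₂ · sin²(Δλ/2) = 0.815213.
c = 2·atan2(√a, √(1−a)) = 2.25290 rad → d = 6371·c ≈ 14353.22 km.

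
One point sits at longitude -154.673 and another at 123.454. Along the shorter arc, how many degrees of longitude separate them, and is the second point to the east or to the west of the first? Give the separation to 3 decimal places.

81.873° west

Raw difference: 123.454 − -154.673 = 278.127°.
Normalise into (−180°, 180°]: 278.127° − 360° = -81.873°.
Negative ⇒ the second point lies to the west; separation 81.873°.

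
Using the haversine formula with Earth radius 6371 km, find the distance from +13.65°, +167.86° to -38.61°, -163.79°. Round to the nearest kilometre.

Δλ = -163.79 − 167.86 = -331.65°; wrapped into (−180°, 180°]: 28.35°.
Δφ = -38.61 − 13.65 = -52.26°.
a = sin²(Δφ/2) + cos φ₁ · cos φ₂ · sin²(Δλ/2) = 0.239497.
c = 2·atan2(√a, √(1−a)) = 1.02277 rad → d = 6371·c ≈ 6516.05 km.

6516 km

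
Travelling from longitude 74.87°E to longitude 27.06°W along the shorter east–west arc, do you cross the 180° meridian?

No

Signed shortest Δλ = ((-27.06 − 74.87 + 180) mod 360) − 180 = -101.93°.
Going west by 101.93° from +74.87° reaches -27.06° without touching 180°.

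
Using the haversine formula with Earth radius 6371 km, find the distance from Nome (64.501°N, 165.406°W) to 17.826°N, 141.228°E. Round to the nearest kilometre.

6517 km

Δλ = 141.228 − -165.406 = 306.634°; wrapped into (−180°, 180°]: -53.366°.
Δφ = 17.826 − 64.501 = -46.675°.
a = sin²(Δφ/2) + cos φ₁ · cos φ₂ · sin²(Δλ/2) = 0.239574.
c = 2·atan2(√a, √(1−a)) = 1.02295 rad → d = 6371·c ≈ 6517.19 km.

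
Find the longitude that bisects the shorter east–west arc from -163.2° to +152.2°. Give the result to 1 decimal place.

Signed shortest Δλ from -163.2° to +152.2° is -44.6°.
Midpoint longitude = -163.2° + (-44.6°)/2 = -163.2° − 22.3° = -185.5°.
Normalise into (−180°, 180°]: +174.5°.
(The naïve average (-163.2 + +152.2)/2 = -5.5° is on the wrong side of the globe.)

+174.5°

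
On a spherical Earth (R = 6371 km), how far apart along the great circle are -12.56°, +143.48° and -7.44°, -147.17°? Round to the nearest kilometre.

7596 km

Δλ = -147.17 − 143.48 = -290.65°; wrapped into (−180°, 180°]: 69.35°.
Δφ = -7.44 − -12.56 = 5.12°.
a = sin²(Δφ/2) + cos φ₁ · cos φ₂ · sin²(Δλ/2) = 0.315260.
c = 2·atan2(√a, √(1−a)) = 1.19235 rad → d = 6371·c ≈ 7596.45 km.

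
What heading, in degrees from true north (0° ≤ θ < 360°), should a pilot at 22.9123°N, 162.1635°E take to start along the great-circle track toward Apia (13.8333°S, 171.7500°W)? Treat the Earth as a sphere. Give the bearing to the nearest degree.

Δλ = -171.7500 − 162.1635 = -333.9135°; wrapped into (−180°, 180°]: 26.0865°.
θ = atan2( sin Δλ · cos φ₂ , cos φ₁ · sin φ₂ − sin φ₁ · cos φ₂ · cos Δλ )
  = atan2(0.42697, -0.55975) = 142.664° → normalised to [0°, 360°): 142.664°.

143°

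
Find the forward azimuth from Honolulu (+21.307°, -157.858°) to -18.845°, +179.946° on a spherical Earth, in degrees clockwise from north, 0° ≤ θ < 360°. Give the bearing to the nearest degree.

Δλ = 179.946 − -157.858 = 337.804°; wrapped into (−180°, 180°]: -22.196°.
θ = atan2( sin Δλ · cos φ₂ , cos φ₁ · sin φ₂ − sin φ₁ · cos φ₂ · cos Δλ )
  = atan2(-0.35753, -0.61933) = -150.003° → normalised to [0°, 360°): 209.997°.

210°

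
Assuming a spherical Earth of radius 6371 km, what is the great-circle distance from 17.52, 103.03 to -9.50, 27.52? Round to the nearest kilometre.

8818 km

Δλ = 27.52 − 103.03 = -75.51°.
Δφ = -9.50 − 17.52 = -27.02°.
a = sin²(Δφ/2) + cos φ₁ · cos φ₂ · sin²(Δλ/2) = 0.407177.
c = 2·atan2(√a, √(1−a)) = 1.38407 rad → d = 6371·c ≈ 8817.89 km.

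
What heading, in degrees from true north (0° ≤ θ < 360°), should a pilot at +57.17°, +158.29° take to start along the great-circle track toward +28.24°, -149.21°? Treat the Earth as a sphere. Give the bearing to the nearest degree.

106°

Δλ = -149.21 − 158.29 = -307.50°; wrapped into (−180°, 180°]: 52.50°.
θ = atan2( sin Δλ · cos φ₂ , cos φ₁ · sin φ₂ − sin φ₁ · cos φ₂ · cos Δλ )
  = atan2(0.69892, -0.19412) = 105.522° → normalised to [0°, 360°): 105.522°.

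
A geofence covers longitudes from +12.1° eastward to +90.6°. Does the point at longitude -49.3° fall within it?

Band width going east from +12.1° to +90.6°: ((90.6 − 12.1) mod 360) = 78.5°.
Offset of -49.3° east of the west edge: ((-49.3 − 12.1) mod 360) = 298.6°.
298.6° > 78.5° ⇒ outside.

No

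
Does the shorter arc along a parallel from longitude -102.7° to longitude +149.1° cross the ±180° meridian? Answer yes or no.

Naïve |149.1 − -102.7| = 251.8° > 180°, so the shorter arc goes the other way round — across 180°.
Signed shortest Δλ = ((149.1 − -102.7 + 180) mod 360) − 180 = -108.2°.
Going west by 108.2° from -102.7° passes through 180° before reaching +149.1°.

Yes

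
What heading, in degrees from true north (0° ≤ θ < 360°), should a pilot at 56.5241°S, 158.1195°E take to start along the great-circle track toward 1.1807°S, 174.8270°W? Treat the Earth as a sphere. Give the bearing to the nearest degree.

Δλ = -174.8270 − 158.1195 = -332.9465°; wrapped into (−180°, 180°]: 27.0535°.
θ = atan2( sin Δλ · cos φ₂ , cos φ₁ · sin φ₂ − sin φ₁ · cos φ₂ · cos Δλ )
  = atan2(0.45473, 0.73133) = 31.873° → normalised to [0°, 360°): 31.873°.

32°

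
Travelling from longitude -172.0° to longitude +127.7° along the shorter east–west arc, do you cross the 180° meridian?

Naïve |127.7 − -172.0| = 299.7° > 180°, so the shorter arc goes the other way round — across 180°.
Signed shortest Δλ = ((127.7 − -172.0 + 180) mod 360) − 180 = -60.3°.
Going west by 60.3° from -172.0° passes through 180° before reaching +127.7°.

Yes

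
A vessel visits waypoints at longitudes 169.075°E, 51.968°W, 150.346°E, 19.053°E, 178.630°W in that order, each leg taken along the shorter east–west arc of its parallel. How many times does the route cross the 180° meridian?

3

Leg 1: +169.075° → -51.968°, shortest Δλ = 138.957° (east) — crosses 180°.
Leg 2: -51.968° → +150.346°, shortest Δλ = -157.686° (west) — crosses 180°.
Leg 3: +150.346° → +19.053°, shortest Δλ = -131.293° (west) — does not cross 180°.
Leg 4: +19.053° → -178.630°, shortest Δλ = 162.317° (east) — crosses 180°.
Total crossings: 3.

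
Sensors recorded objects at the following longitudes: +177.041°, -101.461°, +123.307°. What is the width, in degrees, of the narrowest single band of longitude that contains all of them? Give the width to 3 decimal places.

135.232°

Sort the longitudes: -101.461°, +123.307°, +177.041°.
Eastward gaps between consecutive values (wrapping around): 224.768°, 53.734°, 81.498°.
Largest gap = 224.768° ⇒ minimal covering band is its complement: 360° − 224.768° = 135.232°.
Band runs from +123.307° eastward to -101.461°, crossing the antimeridian.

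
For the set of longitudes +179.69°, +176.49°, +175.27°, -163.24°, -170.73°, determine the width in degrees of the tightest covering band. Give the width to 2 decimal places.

Sort the longitudes: -170.73°, -163.24°, +175.27°, +176.49°, +179.69°.
Eastward gaps between consecutive values (wrapping around): 7.49°, 338.51°, 1.22°, 3.20°, 9.58°.
Largest gap = 338.51° ⇒ minimal covering band is its complement: 360° − 338.51° = 21.49°.
Band runs from +175.27° eastward to -163.24°, crossing the antimeridian.

21.49°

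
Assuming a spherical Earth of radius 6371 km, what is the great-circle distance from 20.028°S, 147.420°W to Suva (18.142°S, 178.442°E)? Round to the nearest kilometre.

Δλ = 178.442 − -147.420 = 325.862°; wrapped into (−180°, 180°]: -34.138°.
Δφ = -18.142 − -20.028 = 1.886°.
a = sin²(Δφ/2) + cos φ₁ · cos φ₂ · sin²(Δλ/2) = 0.077192.
c = 2·atan2(√a, √(1−a)) = 0.56308 rad → d = 6371·c ≈ 3587.38 km.

3587 km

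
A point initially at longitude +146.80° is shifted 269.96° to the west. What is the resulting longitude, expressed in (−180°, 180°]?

Start at +146.80°; shift −269.96° → -123.16°.
-123.16° already lies in (−180°, 180°].

-123.16°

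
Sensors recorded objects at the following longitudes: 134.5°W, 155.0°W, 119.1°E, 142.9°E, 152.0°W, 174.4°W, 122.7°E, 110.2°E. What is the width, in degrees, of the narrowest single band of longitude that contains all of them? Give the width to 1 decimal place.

115.3°

Sort the longitudes: -174.4°, -155.0°, -152.0°, -134.5°, +110.2°, +119.1°, +122.7°, +142.9°.
Eastward gaps between consecutive values (wrapping around): 19.4°, 3.0°, 17.5°, 244.7°, 8.9°, 3.6°, 20.2°, 42.7°.
Largest gap = 244.7° ⇒ minimal covering band is its complement: 360° − 244.7° = 115.3°.
Band runs from +110.2° eastward to -134.5°, crossing the antimeridian.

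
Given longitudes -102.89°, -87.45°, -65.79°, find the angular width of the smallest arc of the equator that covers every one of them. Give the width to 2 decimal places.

Sort the longitudes: -102.89°, -87.45°, -65.79°.
Eastward gaps between consecutive values (wrapping around): 15.44°, 21.66°, 322.90°.
Largest gap = 322.90° ⇒ minimal covering band is its complement: 360° − 322.90° = 37.10°.
Band runs from -102.89° eastward to -65.79°.

37.10°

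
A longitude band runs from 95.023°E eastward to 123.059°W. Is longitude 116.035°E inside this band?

Band width going east from +95.023° to -123.059°: ((-123.059 − 95.023) mod 360) = 141.918°.
Offset of +116.035° east of the west edge: ((116.035 − 95.023) mod 360) = 21.012°.
21.012° ≤ 141.918° ⇒ inside.

Yes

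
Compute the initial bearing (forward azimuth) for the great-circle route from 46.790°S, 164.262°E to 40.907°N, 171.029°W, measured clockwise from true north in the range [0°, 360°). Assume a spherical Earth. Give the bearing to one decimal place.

Δλ = -171.029 − 164.262 = -335.291°; wrapped into (−180°, 180°]: 24.709°.
θ = atan2( sin Δλ · cos φ₂ , cos φ₁ · sin φ₂ − sin φ₁ · cos φ₂ · cos Δλ )
  = atan2(0.31592, 0.94876) = 18.417° → normalised to [0°, 360°): 18.417°.

18.4°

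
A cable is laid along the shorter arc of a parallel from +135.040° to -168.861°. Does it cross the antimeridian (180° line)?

Naïve |-168.861 − 135.040| = 303.901° > 180°, so the shorter arc goes the other way round — across 180°.
Signed shortest Δλ = ((-168.861 − 135.040 + 180) mod 360) − 180 = 56.099°.
Going east by 56.099° from +135.040° passes through 180° before reaching -168.861°.

Yes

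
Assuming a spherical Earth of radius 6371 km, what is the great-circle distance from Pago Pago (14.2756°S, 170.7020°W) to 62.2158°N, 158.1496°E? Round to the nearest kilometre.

Δλ = 158.1496 − -170.7020 = 328.8516°; wrapped into (−180°, 180°]: -31.1484°.
Δφ = 62.2158 − -14.2756 = 76.4914°.
a = sin²(Δφ/2) + cos φ₁ · cos φ₂ · sin²(Δλ/2) = 0.415769.
c = 2·atan2(√a, √(1−a)) = 1.40153 rad → d = 6371·c ≈ 8929.12 km.

8929 km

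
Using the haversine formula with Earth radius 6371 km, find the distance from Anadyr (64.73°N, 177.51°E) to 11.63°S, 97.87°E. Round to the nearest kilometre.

10691 km

Δλ = 97.87 − 177.51 = -79.64°.
Δφ = -11.63 − 64.73 = -76.36°.
a = sin²(Δφ/2) + cos φ₁ · cos φ₂ · sin²(Δλ/2) = 0.553554.
c = 2·atan2(√a, √(1−a)) = 1.67811 rad → d = 6371·c ≈ 10691.24 km.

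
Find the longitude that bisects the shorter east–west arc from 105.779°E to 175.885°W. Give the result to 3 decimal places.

144.947°E

Signed shortest Δλ from +105.779° to -175.885° is +78.336°.
Midpoint longitude = +105.779° + (+78.336°)/2 = +105.779° + 39.168° = +144.947°.
(The naïve average (+105.779 + -175.885)/2 = -35.053° is on the wrong side of the globe.)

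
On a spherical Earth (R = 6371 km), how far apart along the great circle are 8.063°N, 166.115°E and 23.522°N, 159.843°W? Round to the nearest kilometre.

4011 km

Δλ = -159.843 − 166.115 = -325.958°; wrapped into (−180°, 180°]: 34.042°.
Δφ = 23.522 − 8.063 = 15.459°.
a = sin²(Δφ/2) + cos φ₁ · cos φ₂ · sin²(Δλ/2) = 0.095879.
c = 2·atan2(√a, √(1−a)) = 0.62964 rad → d = 6371·c ≈ 4011.41 km.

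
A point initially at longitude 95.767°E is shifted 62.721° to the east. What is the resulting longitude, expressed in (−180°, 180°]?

Start at +95.767°; shift +62.721° → +158.488°.
+158.488° already lies in (−180°, 180°].

158.488°E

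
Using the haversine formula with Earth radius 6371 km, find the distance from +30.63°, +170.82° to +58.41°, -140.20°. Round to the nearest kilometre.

4796 km

Δλ = -140.20 − 170.82 = -311.02°; wrapped into (−180°, 180°]: 48.98°.
Δφ = 58.41 − 30.63 = 27.78°.
a = sin²(Δφ/2) + cos φ₁ · cos φ₂ · sin²(Δλ/2) = 0.135084.
c = 2·atan2(√a, √(1−a)) = 0.75272 rad → d = 6371·c ≈ 4795.59 km.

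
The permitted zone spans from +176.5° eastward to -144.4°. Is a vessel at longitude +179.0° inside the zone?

Band width going east from +176.5° to -144.4°: ((-144.4 − 176.5) mod 360) = 39.1°.
Offset of +179.0° east of the west edge: ((179.0 − 176.5) mod 360) = 2.5°.
2.5° ≤ 39.1° ⇒ inside.

Yes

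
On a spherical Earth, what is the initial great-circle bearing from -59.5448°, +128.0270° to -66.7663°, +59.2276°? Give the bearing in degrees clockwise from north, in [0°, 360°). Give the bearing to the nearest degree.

Δλ = 59.2276 − 128.0270 = -68.7994°.
θ = atan2( sin Δλ · cos φ₂ , cos φ₁ · sin φ₂ − sin φ₁ · cos φ₂ · cos Δλ )
  = atan2(-0.36778, -0.34278) = -132.985° → normalised to [0°, 360°): 227.015°.

227°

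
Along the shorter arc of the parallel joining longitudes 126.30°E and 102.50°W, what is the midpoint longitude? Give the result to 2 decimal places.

Signed shortest Δλ from +126.30° to -102.50° is +131.20°.
Midpoint longitude = +126.30° + (+131.20°)/2 = +126.30° + 65.60° = +191.90°.
Normalise into (−180°, 180°]: -168.10°.
(The naïve average (+126.30 + -102.50)/2 = 11.9° is on the wrong side of the globe.)

168.10°W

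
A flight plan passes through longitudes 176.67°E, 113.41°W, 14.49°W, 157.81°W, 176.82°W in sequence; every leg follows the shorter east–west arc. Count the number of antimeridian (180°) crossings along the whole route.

1

Leg 1: +176.67° → -113.41°, shortest Δλ = 69.92° (east) — crosses 180°.
Leg 2: -113.41° → -14.49°, shortest Δλ = 98.92° (east) — does not cross 180°.
Leg 3: -14.49° → -157.81°, shortest Δλ = -143.32° (west) — does not cross 180°.
Leg 4: -157.81° → -176.82°, shortest Δλ = -19.01° (west) — does not cross 180°.
Total crossings: 1.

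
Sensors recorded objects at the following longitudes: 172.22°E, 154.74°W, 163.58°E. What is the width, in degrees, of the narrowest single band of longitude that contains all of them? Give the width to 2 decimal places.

41.68°

Sort the longitudes: -154.74°, +163.58°, +172.22°.
Eastward gaps between consecutive values (wrapping around): 318.32°, 8.64°, 33.04°.
Largest gap = 318.32° ⇒ minimal covering band is its complement: 360° − 318.32° = 41.68°.
Band runs from +163.58° eastward to -154.74°, crossing the antimeridian.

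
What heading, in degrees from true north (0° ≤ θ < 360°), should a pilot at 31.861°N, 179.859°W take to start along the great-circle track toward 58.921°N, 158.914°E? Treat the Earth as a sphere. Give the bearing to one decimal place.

338.5°

Δλ = 158.914 − -179.859 = 338.773°; wrapped into (−180°, 180°]: -21.227°.
θ = atan2( sin Δλ · cos φ₂ , cos φ₁ · sin φ₂ − sin φ₁ · cos φ₂ · cos Δλ )
  = atan2(-0.18690, 0.47341) = -21.544° → normalised to [0°, 360°): 338.456°.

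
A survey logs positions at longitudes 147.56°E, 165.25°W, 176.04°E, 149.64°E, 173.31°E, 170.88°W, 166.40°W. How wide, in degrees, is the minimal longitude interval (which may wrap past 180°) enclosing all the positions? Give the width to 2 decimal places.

Sort the longitudes: -170.88°, -166.40°, -165.25°, +147.56°, +149.64°, +173.31°, +176.04°.
Eastward gaps between consecutive values (wrapping around): 4.48°, 1.15°, 312.81°, 2.08°, 23.67°, 2.73°, 13.08°.
Largest gap = 312.81° ⇒ minimal covering band is its complement: 360° − 312.81° = 47.19°.
Band runs from +147.56° eastward to -165.25°, crossing the antimeridian.

47.19°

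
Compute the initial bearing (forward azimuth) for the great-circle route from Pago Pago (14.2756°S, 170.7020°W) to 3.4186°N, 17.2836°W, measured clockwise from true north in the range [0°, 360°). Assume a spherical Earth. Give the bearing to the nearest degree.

Δλ = -17.2836 − -170.7020 = 153.4184°.
θ = atan2( sin Δλ · cos φ₂ , cos φ₁ · sin φ₂ − sin φ₁ · cos φ₂ · cos Δλ )
  = atan2(0.44668, -0.16234) = 109.973° → normalised to [0°, 360°): 109.973°.

110°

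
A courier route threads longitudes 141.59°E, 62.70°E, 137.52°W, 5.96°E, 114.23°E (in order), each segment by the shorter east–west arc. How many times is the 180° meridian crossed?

1

Leg 1: +141.59° → +62.70°, shortest Δλ = -78.89° (west) — does not cross 180°.
Leg 2: +62.70° → -137.52°, shortest Δλ = 159.78° (east) — crosses 180°.
Leg 3: -137.52° → +5.96°, shortest Δλ = 143.48° (east) — does not cross 180°.
Leg 4: +5.96° → +114.23°, shortest Δλ = 108.27° (east) — does not cross 180°.
Total crossings: 1.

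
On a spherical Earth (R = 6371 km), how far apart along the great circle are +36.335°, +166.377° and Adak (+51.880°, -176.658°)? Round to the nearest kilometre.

2185 km

Δλ = -176.658 − 166.377 = -343.035°; wrapped into (−180°, 180°]: 16.965°.
Δφ = 51.880 − 36.335 = 15.545°.
a = sin²(Δφ/2) + cos φ₁ · cos φ₂ · sin²(Δλ/2) = 0.029110.
c = 2·atan2(√a, √(1−a)) = 0.34291 rad → d = 6371·c ≈ 2184.68 km.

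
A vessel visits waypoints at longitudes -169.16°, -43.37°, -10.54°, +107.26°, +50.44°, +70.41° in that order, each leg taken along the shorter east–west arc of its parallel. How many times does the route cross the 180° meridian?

0

Leg 1: -169.16° → -43.37°, shortest Δλ = 125.79° (east) — does not cross 180°.
Leg 2: -43.37° → -10.54°, shortest Δλ = 32.83° (east) — does not cross 180°.
Leg 3: -10.54° → +107.26°, shortest Δλ = 117.8° (east) — does not cross 180°.
Leg 4: +107.26° → +50.44°, shortest Δλ = -56.82° (west) — does not cross 180°.
Leg 5: +50.44° → +70.41°, shortest Δλ = 19.97° (east) — does not cross 180°.
Total crossings: 0.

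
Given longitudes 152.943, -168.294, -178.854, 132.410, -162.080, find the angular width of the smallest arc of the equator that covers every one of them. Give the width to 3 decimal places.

65.510°

Sort the longitudes: -178.854°, -168.294°, -162.080°, +132.410°, +152.943°.
Eastward gaps between consecutive values (wrapping around): 10.560°, 6.214°, 294.490°, 20.533°, 28.203°.
Largest gap = 294.490° ⇒ minimal covering band is its complement: 360° − 294.490° = 65.510°.
Band runs from +132.410° eastward to -162.080°, crossing the antimeridian.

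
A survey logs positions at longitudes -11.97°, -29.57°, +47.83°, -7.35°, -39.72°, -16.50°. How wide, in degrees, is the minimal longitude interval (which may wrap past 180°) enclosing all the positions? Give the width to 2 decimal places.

87.55°

Sort the longitudes: -39.72°, -29.57°, -16.50°, -11.97°, -7.35°, +47.83°.
Eastward gaps between consecutive values (wrapping around): 10.15°, 13.07°, 4.53°, 4.62°, 55.18°, 272.45°.
Largest gap = 272.45° ⇒ minimal covering band is its complement: 360° − 272.45° = 87.55°.
Band runs from -39.72° eastward to +47.83°.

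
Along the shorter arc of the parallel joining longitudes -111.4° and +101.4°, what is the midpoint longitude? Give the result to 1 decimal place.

Signed shortest Δλ from -111.4° to +101.4° is -147.2°.
Midpoint longitude = -111.4° + (-147.2°)/2 = -111.4° − 73.6° = -185.0°.
Normalise into (−180°, 180°]: +175.0°.
(The naïve average (-111.4 + +101.4)/2 = -5.0° is on the wrong side of the globe.)

+175.0°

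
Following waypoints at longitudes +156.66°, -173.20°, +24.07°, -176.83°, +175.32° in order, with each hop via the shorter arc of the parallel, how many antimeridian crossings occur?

Leg 1: +156.66° → -173.20°, shortest Δλ = 30.14° (east) — crosses 180°.
Leg 2: -173.20° → +24.07°, shortest Δλ = -162.73° (west) — crosses 180°.
Leg 3: +24.07° → -176.83°, shortest Δλ = 159.1° (east) — crosses 180°.
Leg 4: -176.83° → +175.32°, shortest Δλ = -7.85° (west) — crosses 180°.
Total crossings: 4.

4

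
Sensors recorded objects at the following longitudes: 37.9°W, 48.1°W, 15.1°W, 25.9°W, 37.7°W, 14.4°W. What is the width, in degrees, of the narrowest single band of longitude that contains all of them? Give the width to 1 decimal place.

33.7°

Sort the longitudes: -48.1°, -37.9°, -37.7°, -25.9°, -15.1°, -14.4°.
Eastward gaps between consecutive values (wrapping around): 10.2°, 0.2°, 11.8°, 10.8°, 0.7°, 326.3°.
Largest gap = 326.3° ⇒ minimal covering band is its complement: 360° − 326.3° = 33.7°.
Band runs from -48.1° eastward to -14.4°.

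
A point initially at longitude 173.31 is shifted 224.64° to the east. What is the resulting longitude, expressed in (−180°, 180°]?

Start at +173.31°; shift +224.64° → +397.95°.
+397.95° lies outside (−180°, 180°]; subtract 360° → +37.95°.

+37.95°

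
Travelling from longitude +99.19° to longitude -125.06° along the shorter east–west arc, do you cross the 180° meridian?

Naïve |-125.06 − 99.19| = 224.25° > 180°, so the shorter arc goes the other way round — across 180°.
Signed shortest Δλ = ((-125.06 − 99.19 + 180) mod 360) − 180 = 135.75°.
Going east by 135.75° from +99.19° passes through 180° before reaching -125.06°.

Yes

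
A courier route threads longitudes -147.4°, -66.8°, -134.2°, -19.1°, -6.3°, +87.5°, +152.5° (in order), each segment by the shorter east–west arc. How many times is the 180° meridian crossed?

0

Leg 1: -147.4° → -66.8°, shortest Δλ = 80.6° (east) — does not cross 180°.
Leg 2: -66.8° → -134.2°, shortest Δλ = -67.4° (west) — does not cross 180°.
Leg 3: -134.2° → -19.1°, shortest Δλ = 115.1° (east) — does not cross 180°.
Leg 4: -19.1° → -6.3°, shortest Δλ = 12.8° (east) — does not cross 180°.
Leg 5: -6.3° → +87.5°, shortest Δλ = 93.8° (east) — does not cross 180°.
Leg 6: +87.5° → +152.5°, shortest Δλ = 65.0° (east) — does not cross 180°.
Total crossings: 0.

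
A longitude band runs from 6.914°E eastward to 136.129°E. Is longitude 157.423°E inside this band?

Band width going east from +6.914° to +136.129°: ((136.129 − 6.914) mod 360) = 129.215°.
Offset of +157.423° east of the west edge: ((157.423 − 6.914) mod 360) = 150.509°.
150.509° > 129.215° ⇒ outside.

No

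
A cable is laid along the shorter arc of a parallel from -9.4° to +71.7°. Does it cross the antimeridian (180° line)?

Signed shortest Δλ = ((71.7 − -9.4 + 180) mod 360) − 180 = 81.1°.
Going east by 81.1° from -9.4° reaches +71.7° without touching 180°.

No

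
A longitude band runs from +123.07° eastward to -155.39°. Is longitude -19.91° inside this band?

No

Band width going east from +123.07° to -155.39°: ((-155.39 − 123.07) mod 360) = 81.54°.
Offset of -19.91° east of the west edge: ((-19.91 − 123.07) mod 360) = 217.02°.
217.02° > 81.54° ⇒ outside.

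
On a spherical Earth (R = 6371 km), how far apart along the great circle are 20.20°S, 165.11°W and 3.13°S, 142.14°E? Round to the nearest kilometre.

6018 km

Δλ = 142.14 − -165.11 = 307.25°; wrapped into (−180°, 180°]: -52.75°.
Δφ = -3.13 − -20.20 = 17.07°.
a = sin²(Δφ/2) + cos φ₁ · cos φ₂ · sin²(Δλ/2) = 0.206965.
c = 2·atan2(√a, √(1−a)) = 0.94460 rad → d = 6371·c ≈ 6018.02 km.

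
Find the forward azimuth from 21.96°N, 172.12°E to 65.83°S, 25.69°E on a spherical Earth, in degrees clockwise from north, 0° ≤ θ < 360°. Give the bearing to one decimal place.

197.5°

Δλ = 25.69 − 172.12 = -146.43°.
θ = atan2( sin Δλ · cos φ₂ , cos φ₁ · sin φ₂ − sin φ₁ · cos φ₂ · cos Δλ )
  = atan2(-0.22641, -0.71856) = -162.511° → normalised to [0°, 360°): 197.489°.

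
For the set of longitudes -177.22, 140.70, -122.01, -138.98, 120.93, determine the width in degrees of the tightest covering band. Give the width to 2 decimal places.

Sort the longitudes: -177.22°, -138.98°, -122.01°, +120.93°, +140.70°.
Eastward gaps between consecutive values (wrapping around): 38.24°, 16.97°, 242.94°, 19.77°, 42.08°.
Largest gap = 242.94° ⇒ minimal covering band is its complement: 360° − 242.94° = 117.06°.
Band runs from +120.93° eastward to -122.01°, crossing the antimeridian.

117.06°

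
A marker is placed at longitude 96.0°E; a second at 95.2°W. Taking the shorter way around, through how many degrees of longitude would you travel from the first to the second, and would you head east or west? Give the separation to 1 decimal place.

168.8° east

Raw difference: -95.2 − 96.0 = -191.2°.
Normalise into (−180°, 180°]: -191.2° + 360° = 168.8°.
Positive ⇒ the second point lies to the east; separation 168.8°.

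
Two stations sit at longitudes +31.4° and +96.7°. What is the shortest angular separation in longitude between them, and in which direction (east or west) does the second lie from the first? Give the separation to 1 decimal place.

65.3° east

Raw difference: 96.7 − 31.4 = 65.3°.
Normalise into (−180°, 180°]: 65.3° stays 65.3°.
Positive ⇒ the second point lies to the east; separation 65.3°.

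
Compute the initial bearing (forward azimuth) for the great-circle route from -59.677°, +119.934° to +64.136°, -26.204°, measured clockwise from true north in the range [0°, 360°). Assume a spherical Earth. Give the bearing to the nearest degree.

Δλ = -26.204 − 119.934 = -146.138°.
θ = atan2( sin Δλ · cos φ₂ , cos φ₁ · sin φ₂ − sin φ₁ · cos φ₂ · cos Δλ )
  = atan2(-0.24307, 0.14162) = -59.774° → normalised to [0°, 360°): 300.226°.

300°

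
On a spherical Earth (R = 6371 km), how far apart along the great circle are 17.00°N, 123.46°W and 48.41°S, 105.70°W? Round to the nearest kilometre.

7484 km

Δλ = -105.70 − -123.46 = 17.76°.
Δφ = -48.41 − 17.00 = -65.41°.
a = sin²(Δφ/2) + cos φ₁ · cos φ₂ · sin²(Δλ/2) = 0.307065.
c = 2·atan2(√a, √(1−a)) = 1.17465 rad → d = 6371·c ≈ 7483.67 km.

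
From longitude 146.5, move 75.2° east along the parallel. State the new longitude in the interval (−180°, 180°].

-138.3°

Start at +146.5°; shift +75.2° → +221.7°.
+221.7° lies outside (−180°, 180°]; subtract 360° → -138.3°.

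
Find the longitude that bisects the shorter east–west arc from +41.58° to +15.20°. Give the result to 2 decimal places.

+28.39°

Signed shortest Δλ from +41.58° to +15.20° is -26.38°.
Midpoint longitude = +41.58° + (-26.38°)/2 = +41.58° − 13.19° = +28.39°.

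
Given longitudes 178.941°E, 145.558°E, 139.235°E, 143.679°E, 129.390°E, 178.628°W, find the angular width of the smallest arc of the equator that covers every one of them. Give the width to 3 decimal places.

Sort the longitudes: -178.628°, +129.390°, +139.235°, +143.679°, +145.558°, +178.941°.
Eastward gaps between consecutive values (wrapping around): 308.018°, 9.845°, 4.444°, 1.879°, 33.383°, 2.431°.
Largest gap = 308.018° ⇒ minimal covering band is its complement: 360° − 308.018° = 51.982°.
Band runs from +129.390° eastward to -178.628°, crossing the antimeridian.

51.982°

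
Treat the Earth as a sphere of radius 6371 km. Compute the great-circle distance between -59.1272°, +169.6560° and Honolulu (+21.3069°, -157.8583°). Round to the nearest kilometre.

Δλ = -157.8583 − 169.6560 = -327.5143°; wrapped into (−180°, 180°]: 32.4857°.
Δφ = 21.3069 − -59.1272 = 80.4341°.
a = sin²(Δφ/2) + cos φ₁ · cos φ₂ · sin²(Δλ/2) = 0.454311.
c = 2·atan2(√a, √(1−a)) = 1.47929 rad → d = 6371·c ≈ 9424.56 km.

9425 km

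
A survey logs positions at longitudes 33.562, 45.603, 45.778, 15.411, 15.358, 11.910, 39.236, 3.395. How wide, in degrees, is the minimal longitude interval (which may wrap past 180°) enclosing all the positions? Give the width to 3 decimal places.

42.383°

Sort the longitudes: +3.395°, +11.910°, +15.358°, +15.411°, +33.562°, +39.236°, +45.603°, +45.778°.
Eastward gaps between consecutive values (wrapping around): 8.515°, 3.448°, 0.053°, 18.151°, 5.674°, 6.367°, 0.175°, 317.617°.
Largest gap = 317.617° ⇒ minimal covering band is its complement: 360° − 317.617° = 42.383°.
Band runs from +3.395° eastward to +45.778°.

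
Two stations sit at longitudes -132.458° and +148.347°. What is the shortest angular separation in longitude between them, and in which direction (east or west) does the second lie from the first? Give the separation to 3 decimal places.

79.195° west

Raw difference: 148.347 − -132.458 = 280.805°.
Normalise into (−180°, 180°]: 280.805° − 360° = -79.195°.
Negative ⇒ the second point lies to the west; separation 79.195°.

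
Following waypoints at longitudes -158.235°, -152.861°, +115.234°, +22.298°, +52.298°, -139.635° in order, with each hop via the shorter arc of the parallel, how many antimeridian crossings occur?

2

Leg 1: -158.235° → -152.861°, shortest Δλ = 5.374° (east) — does not cross 180°.
Leg 2: -152.861° → +115.234°, shortest Δλ = -91.905° (west) — crosses 180°.
Leg 3: +115.234° → +22.298°, shortest Δλ = -92.936° (west) — does not cross 180°.
Leg 4: +22.298° → +52.298°, shortest Δλ = 30.0° (east) — does not cross 180°.
Leg 5: +52.298° → -139.635°, shortest Δλ = 168.067° (east) — crosses 180°.
Total crossings: 2.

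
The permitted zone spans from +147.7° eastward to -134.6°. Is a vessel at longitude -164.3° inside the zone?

Yes

Band width going east from +147.7° to -134.6°: ((-134.6 − 147.7) mod 360) = 77.7°.
Offset of -164.3° east of the west edge: ((-164.3 − 147.7) mod 360) = 48.0°.
48.0° ≤ 77.7° ⇒ inside.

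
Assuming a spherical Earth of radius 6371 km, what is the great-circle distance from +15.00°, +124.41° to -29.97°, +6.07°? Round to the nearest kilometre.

13540 km

Δλ = 6.07 − 124.41 = -118.34°.
Δφ = -29.97 − 15.00 = -44.97°.
a = sin²(Δφ/2) + cos φ₁ · cos φ₂ · sin²(Δλ/2) = 0.763254.
c = 2·atan2(√a, √(1−a)) = 2.12529 rad → d = 6371·c ≈ 13540.19 km.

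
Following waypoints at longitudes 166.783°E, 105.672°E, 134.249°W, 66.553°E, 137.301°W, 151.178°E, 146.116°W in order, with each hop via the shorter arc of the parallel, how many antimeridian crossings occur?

Leg 1: +166.783° → +105.672°, shortest Δλ = -61.111° (west) — does not cross 180°.
Leg 2: +105.672° → -134.249°, shortest Δλ = 120.079° (east) — crosses 180°.
Leg 3: -134.249° → +66.553°, shortest Δλ = -159.198° (west) — crosses 180°.
Leg 4: +66.553° → -137.301°, shortest Δλ = 156.146° (east) — crosses 180°.
Leg 5: -137.301° → +151.178°, shortest Δλ = -71.521° (west) — crosses 180°.
Leg 6: +151.178° → -146.116°, shortest Δλ = 62.706° (east) — crosses 180°.
Total crossings: 5.

5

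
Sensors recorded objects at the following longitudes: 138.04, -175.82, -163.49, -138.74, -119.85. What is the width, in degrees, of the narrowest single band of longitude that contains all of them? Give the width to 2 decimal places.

Sort the longitudes: -175.82°, -163.49°, -138.74°, -119.85°, +138.04°.
Eastward gaps between consecutive values (wrapping around): 12.33°, 24.75°, 18.89°, 257.89°, 46.14°.
Largest gap = 257.89° ⇒ minimal covering band is its complement: 360° − 257.89° = 102.11°.
Band runs from +138.04° eastward to -119.85°, crossing the antimeridian.

102.11°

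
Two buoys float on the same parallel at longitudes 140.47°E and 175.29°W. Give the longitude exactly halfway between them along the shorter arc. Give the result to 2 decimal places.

Signed shortest Δλ from +140.47° to -175.29° is +44.24°.
Midpoint longitude = +140.47° + (+44.24°)/2 = +140.47° + 22.12° = +162.59°.
(The naïve average (+140.47 + -175.29)/2 = -17.41° is on the wrong side of the globe.)

162.59°E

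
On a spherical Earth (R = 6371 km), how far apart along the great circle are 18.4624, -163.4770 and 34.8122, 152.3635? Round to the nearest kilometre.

4705 km

Δλ = 152.3635 − -163.4770 = 315.8405°; wrapped into (−180°, 180°]: -44.1595°.
Δφ = 34.8122 − 18.4624 = 16.3498°.
a = sin²(Δφ/2) + cos φ₁ · cos φ₂ · sin²(Δλ/2) = 0.130259.
c = 2·atan2(√a, √(1−a)) = 0.73849 rad → d = 6371·c ≈ 4704.95 km.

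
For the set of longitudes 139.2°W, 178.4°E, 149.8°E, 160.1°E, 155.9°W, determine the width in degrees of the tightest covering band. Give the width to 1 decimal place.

Sort the longitudes: -155.9°, -139.2°, +149.8°, +160.1°, +178.4°.
Eastward gaps between consecutive values (wrapping around): 16.7°, 289.0°, 10.3°, 18.3°, 25.7°.
Largest gap = 289.0° ⇒ minimal covering band is its complement: 360° − 289.0° = 71.0°.
Band runs from +149.8° eastward to -139.2°, crossing the antimeridian.

71.0°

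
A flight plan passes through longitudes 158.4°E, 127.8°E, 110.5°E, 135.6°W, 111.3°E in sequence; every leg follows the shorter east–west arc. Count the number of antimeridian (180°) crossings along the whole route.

2

Leg 1: +158.4° → +127.8°, shortest Δλ = -30.6° (west) — does not cross 180°.
Leg 2: +127.8° → +110.5°, shortest Δλ = -17.3° (west) — does not cross 180°.
Leg 3: +110.5° → -135.6°, shortest Δλ = 113.9° (east) — crosses 180°.
Leg 4: -135.6° → +111.3°, shortest Δλ = -113.1° (west) — crosses 180°.
Total crossings: 2.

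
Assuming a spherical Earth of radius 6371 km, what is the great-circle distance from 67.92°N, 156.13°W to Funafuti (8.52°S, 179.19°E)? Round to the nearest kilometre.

8721 km

Δλ = 179.19 − -156.13 = 335.32°; wrapped into (−180°, 180°]: -24.68°.
Δφ = -8.52 − 67.92 = -76.44°.
a = sin²(Δφ/2) + cos φ₁ · cos φ₂ · sin²(Δλ/2) = 0.399747.
c = 2·atan2(√a, √(1−a)) = 1.36892 rad → d = 6371·c ≈ 8721.41 km.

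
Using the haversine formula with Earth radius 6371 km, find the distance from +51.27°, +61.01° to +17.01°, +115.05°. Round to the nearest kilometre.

Δλ = 115.05 − 61.01 = 54.04°.
Δφ = 17.01 − 51.27 = -34.26°.
a = sin²(Δφ/2) + cos φ₁ · cos φ₂ · sin²(Δλ/2) = 0.210233.
c = 2·atan2(√a, √(1−a)) = 0.95264 rad → d = 6371·c ≈ 6069.27 km.

6069 km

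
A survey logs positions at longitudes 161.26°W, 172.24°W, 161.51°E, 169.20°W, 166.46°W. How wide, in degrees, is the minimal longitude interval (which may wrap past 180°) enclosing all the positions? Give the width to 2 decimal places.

37.23°

Sort the longitudes: -172.24°, -169.20°, -166.46°, -161.26°, +161.51°.
Eastward gaps between consecutive values (wrapping around): 3.04°, 2.74°, 5.20°, 322.77°, 26.25°.
Largest gap = 322.77° ⇒ minimal covering band is its complement: 360° − 322.77° = 37.23°.
Band runs from +161.51° eastward to -161.26°, crossing the antimeridian.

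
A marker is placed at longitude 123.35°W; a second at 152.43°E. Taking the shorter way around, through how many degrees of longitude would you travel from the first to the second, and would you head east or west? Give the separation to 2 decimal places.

Raw difference: 152.43 − -123.35 = 275.78°.
Normalise into (−180°, 180°]: 275.78° − 360° = -84.22°.
Negative ⇒ the second point lies to the west; separation 84.22°.

84.22° west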